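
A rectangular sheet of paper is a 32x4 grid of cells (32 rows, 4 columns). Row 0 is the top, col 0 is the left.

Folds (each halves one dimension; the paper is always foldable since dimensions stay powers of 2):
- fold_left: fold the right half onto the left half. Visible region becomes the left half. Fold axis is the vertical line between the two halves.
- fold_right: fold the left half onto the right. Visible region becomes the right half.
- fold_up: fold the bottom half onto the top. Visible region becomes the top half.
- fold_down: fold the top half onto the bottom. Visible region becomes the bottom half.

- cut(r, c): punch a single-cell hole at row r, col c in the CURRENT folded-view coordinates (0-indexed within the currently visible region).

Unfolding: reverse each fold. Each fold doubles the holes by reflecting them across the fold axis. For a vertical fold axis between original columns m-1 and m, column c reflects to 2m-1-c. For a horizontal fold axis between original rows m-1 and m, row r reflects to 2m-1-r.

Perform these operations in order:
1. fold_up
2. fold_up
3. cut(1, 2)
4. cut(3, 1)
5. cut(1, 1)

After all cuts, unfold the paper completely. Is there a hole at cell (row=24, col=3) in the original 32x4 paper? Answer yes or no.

Answer: no

Derivation:
Op 1 fold_up: fold axis h@16; visible region now rows[0,16) x cols[0,4) = 16x4
Op 2 fold_up: fold axis h@8; visible region now rows[0,8) x cols[0,4) = 8x4
Op 3 cut(1, 2): punch at orig (1,2); cuts so far [(1, 2)]; region rows[0,8) x cols[0,4) = 8x4
Op 4 cut(3, 1): punch at orig (3,1); cuts so far [(1, 2), (3, 1)]; region rows[0,8) x cols[0,4) = 8x4
Op 5 cut(1, 1): punch at orig (1,1); cuts so far [(1, 1), (1, 2), (3, 1)]; region rows[0,8) x cols[0,4) = 8x4
Unfold 1 (reflect across h@8): 6 holes -> [(1, 1), (1, 2), (3, 1), (12, 1), (14, 1), (14, 2)]
Unfold 2 (reflect across h@16): 12 holes -> [(1, 1), (1, 2), (3, 1), (12, 1), (14, 1), (14, 2), (17, 1), (17, 2), (19, 1), (28, 1), (30, 1), (30, 2)]
Holes: [(1, 1), (1, 2), (3, 1), (12, 1), (14, 1), (14, 2), (17, 1), (17, 2), (19, 1), (28, 1), (30, 1), (30, 2)]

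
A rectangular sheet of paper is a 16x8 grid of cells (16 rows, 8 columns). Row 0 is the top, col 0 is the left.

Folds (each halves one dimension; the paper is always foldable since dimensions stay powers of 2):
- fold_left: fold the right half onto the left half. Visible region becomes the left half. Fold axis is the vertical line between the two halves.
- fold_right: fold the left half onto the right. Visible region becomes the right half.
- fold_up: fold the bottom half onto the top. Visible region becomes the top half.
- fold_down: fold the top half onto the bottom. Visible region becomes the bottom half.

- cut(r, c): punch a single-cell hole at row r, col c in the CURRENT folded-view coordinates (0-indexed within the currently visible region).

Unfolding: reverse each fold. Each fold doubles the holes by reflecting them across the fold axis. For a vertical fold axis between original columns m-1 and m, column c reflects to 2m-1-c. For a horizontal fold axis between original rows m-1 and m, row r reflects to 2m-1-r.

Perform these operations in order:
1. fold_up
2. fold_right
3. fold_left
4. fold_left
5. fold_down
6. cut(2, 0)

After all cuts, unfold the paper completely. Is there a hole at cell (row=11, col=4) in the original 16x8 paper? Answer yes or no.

Answer: no

Derivation:
Op 1 fold_up: fold axis h@8; visible region now rows[0,8) x cols[0,8) = 8x8
Op 2 fold_right: fold axis v@4; visible region now rows[0,8) x cols[4,8) = 8x4
Op 3 fold_left: fold axis v@6; visible region now rows[0,8) x cols[4,6) = 8x2
Op 4 fold_left: fold axis v@5; visible region now rows[0,8) x cols[4,5) = 8x1
Op 5 fold_down: fold axis h@4; visible region now rows[4,8) x cols[4,5) = 4x1
Op 6 cut(2, 0): punch at orig (6,4); cuts so far [(6, 4)]; region rows[4,8) x cols[4,5) = 4x1
Unfold 1 (reflect across h@4): 2 holes -> [(1, 4), (6, 4)]
Unfold 2 (reflect across v@5): 4 holes -> [(1, 4), (1, 5), (6, 4), (6, 5)]
Unfold 3 (reflect across v@6): 8 holes -> [(1, 4), (1, 5), (1, 6), (1, 7), (6, 4), (6, 5), (6, 6), (6, 7)]
Unfold 4 (reflect across v@4): 16 holes -> [(1, 0), (1, 1), (1, 2), (1, 3), (1, 4), (1, 5), (1, 6), (1, 7), (6, 0), (6, 1), (6, 2), (6, 3), (6, 4), (6, 5), (6, 6), (6, 7)]
Unfold 5 (reflect across h@8): 32 holes -> [(1, 0), (1, 1), (1, 2), (1, 3), (1, 4), (1, 5), (1, 6), (1, 7), (6, 0), (6, 1), (6, 2), (6, 3), (6, 4), (6, 5), (6, 6), (6, 7), (9, 0), (9, 1), (9, 2), (9, 3), (9, 4), (9, 5), (9, 6), (9, 7), (14, 0), (14, 1), (14, 2), (14, 3), (14, 4), (14, 5), (14, 6), (14, 7)]
Holes: [(1, 0), (1, 1), (1, 2), (1, 3), (1, 4), (1, 5), (1, 6), (1, 7), (6, 0), (6, 1), (6, 2), (6, 3), (6, 4), (6, 5), (6, 6), (6, 7), (9, 0), (9, 1), (9, 2), (9, 3), (9, 4), (9, 5), (9, 6), (9, 7), (14, 0), (14, 1), (14, 2), (14, 3), (14, 4), (14, 5), (14, 6), (14, 7)]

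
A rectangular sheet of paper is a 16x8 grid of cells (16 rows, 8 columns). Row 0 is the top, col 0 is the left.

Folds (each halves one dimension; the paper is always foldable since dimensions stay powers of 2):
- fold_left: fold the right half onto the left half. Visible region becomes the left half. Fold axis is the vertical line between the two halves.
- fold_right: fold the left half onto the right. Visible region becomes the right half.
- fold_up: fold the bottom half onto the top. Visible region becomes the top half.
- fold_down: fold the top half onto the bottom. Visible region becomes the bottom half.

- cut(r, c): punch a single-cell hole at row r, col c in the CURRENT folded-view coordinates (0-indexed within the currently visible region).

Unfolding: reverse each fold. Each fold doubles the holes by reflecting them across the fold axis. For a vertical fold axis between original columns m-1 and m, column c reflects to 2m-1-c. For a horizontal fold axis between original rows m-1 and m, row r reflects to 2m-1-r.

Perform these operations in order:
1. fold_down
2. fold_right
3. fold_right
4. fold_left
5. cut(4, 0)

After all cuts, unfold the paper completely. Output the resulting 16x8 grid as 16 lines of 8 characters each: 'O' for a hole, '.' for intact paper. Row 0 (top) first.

Answer: ........
........
........
OOOOOOOO
........
........
........
........
........
........
........
........
OOOOOOOO
........
........
........

Derivation:
Op 1 fold_down: fold axis h@8; visible region now rows[8,16) x cols[0,8) = 8x8
Op 2 fold_right: fold axis v@4; visible region now rows[8,16) x cols[4,8) = 8x4
Op 3 fold_right: fold axis v@6; visible region now rows[8,16) x cols[6,8) = 8x2
Op 4 fold_left: fold axis v@7; visible region now rows[8,16) x cols[6,7) = 8x1
Op 5 cut(4, 0): punch at orig (12,6); cuts so far [(12, 6)]; region rows[8,16) x cols[6,7) = 8x1
Unfold 1 (reflect across v@7): 2 holes -> [(12, 6), (12, 7)]
Unfold 2 (reflect across v@6): 4 holes -> [(12, 4), (12, 5), (12, 6), (12, 7)]
Unfold 3 (reflect across v@4): 8 holes -> [(12, 0), (12, 1), (12, 2), (12, 3), (12, 4), (12, 5), (12, 6), (12, 7)]
Unfold 4 (reflect across h@8): 16 holes -> [(3, 0), (3, 1), (3, 2), (3, 3), (3, 4), (3, 5), (3, 6), (3, 7), (12, 0), (12, 1), (12, 2), (12, 3), (12, 4), (12, 5), (12, 6), (12, 7)]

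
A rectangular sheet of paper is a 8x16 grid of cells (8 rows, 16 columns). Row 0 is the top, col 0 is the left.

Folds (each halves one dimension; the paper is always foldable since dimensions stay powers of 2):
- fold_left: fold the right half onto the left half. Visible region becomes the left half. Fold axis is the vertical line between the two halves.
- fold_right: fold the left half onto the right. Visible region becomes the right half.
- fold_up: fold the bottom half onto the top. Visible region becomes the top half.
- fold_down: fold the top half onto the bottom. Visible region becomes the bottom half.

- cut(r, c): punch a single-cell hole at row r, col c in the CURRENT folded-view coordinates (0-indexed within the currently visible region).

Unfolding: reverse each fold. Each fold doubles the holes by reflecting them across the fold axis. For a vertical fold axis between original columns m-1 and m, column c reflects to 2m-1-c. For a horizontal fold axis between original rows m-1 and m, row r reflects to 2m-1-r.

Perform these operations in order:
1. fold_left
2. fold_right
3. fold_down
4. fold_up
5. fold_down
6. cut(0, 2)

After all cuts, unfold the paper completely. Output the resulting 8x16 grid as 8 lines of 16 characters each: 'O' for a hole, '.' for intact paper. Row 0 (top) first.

Answer: .O....O..O....O.
.O....O..O....O.
.O....O..O....O.
.O....O..O....O.
.O....O..O....O.
.O....O..O....O.
.O....O..O....O.
.O....O..O....O.

Derivation:
Op 1 fold_left: fold axis v@8; visible region now rows[0,8) x cols[0,8) = 8x8
Op 2 fold_right: fold axis v@4; visible region now rows[0,8) x cols[4,8) = 8x4
Op 3 fold_down: fold axis h@4; visible region now rows[4,8) x cols[4,8) = 4x4
Op 4 fold_up: fold axis h@6; visible region now rows[4,6) x cols[4,8) = 2x4
Op 5 fold_down: fold axis h@5; visible region now rows[5,6) x cols[4,8) = 1x4
Op 6 cut(0, 2): punch at orig (5,6); cuts so far [(5, 6)]; region rows[5,6) x cols[4,8) = 1x4
Unfold 1 (reflect across h@5): 2 holes -> [(4, 6), (5, 6)]
Unfold 2 (reflect across h@6): 4 holes -> [(4, 6), (5, 6), (6, 6), (7, 6)]
Unfold 3 (reflect across h@4): 8 holes -> [(0, 6), (1, 6), (2, 6), (3, 6), (4, 6), (5, 6), (6, 6), (7, 6)]
Unfold 4 (reflect across v@4): 16 holes -> [(0, 1), (0, 6), (1, 1), (1, 6), (2, 1), (2, 6), (3, 1), (3, 6), (4, 1), (4, 6), (5, 1), (5, 6), (6, 1), (6, 6), (7, 1), (7, 6)]
Unfold 5 (reflect across v@8): 32 holes -> [(0, 1), (0, 6), (0, 9), (0, 14), (1, 1), (1, 6), (1, 9), (1, 14), (2, 1), (2, 6), (2, 9), (2, 14), (3, 1), (3, 6), (3, 9), (3, 14), (4, 1), (4, 6), (4, 9), (4, 14), (5, 1), (5, 6), (5, 9), (5, 14), (6, 1), (6, 6), (6, 9), (6, 14), (7, 1), (7, 6), (7, 9), (7, 14)]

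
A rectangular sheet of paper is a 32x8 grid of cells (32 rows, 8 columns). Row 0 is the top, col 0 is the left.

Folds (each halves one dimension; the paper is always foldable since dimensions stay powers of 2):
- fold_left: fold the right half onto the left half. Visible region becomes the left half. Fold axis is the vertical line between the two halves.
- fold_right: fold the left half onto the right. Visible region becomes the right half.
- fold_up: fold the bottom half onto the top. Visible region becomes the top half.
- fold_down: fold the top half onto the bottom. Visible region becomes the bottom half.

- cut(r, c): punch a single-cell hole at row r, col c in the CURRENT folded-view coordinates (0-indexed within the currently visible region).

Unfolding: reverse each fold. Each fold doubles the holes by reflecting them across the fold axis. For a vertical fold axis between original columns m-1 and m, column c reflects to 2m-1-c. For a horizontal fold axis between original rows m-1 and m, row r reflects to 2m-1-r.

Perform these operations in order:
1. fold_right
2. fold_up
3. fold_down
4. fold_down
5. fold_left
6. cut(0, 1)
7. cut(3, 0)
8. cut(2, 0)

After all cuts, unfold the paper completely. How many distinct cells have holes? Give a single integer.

Answer: 96

Derivation:
Op 1 fold_right: fold axis v@4; visible region now rows[0,32) x cols[4,8) = 32x4
Op 2 fold_up: fold axis h@16; visible region now rows[0,16) x cols[4,8) = 16x4
Op 3 fold_down: fold axis h@8; visible region now rows[8,16) x cols[4,8) = 8x4
Op 4 fold_down: fold axis h@12; visible region now rows[12,16) x cols[4,8) = 4x4
Op 5 fold_left: fold axis v@6; visible region now rows[12,16) x cols[4,6) = 4x2
Op 6 cut(0, 1): punch at orig (12,5); cuts so far [(12, 5)]; region rows[12,16) x cols[4,6) = 4x2
Op 7 cut(3, 0): punch at orig (15,4); cuts so far [(12, 5), (15, 4)]; region rows[12,16) x cols[4,6) = 4x2
Op 8 cut(2, 0): punch at orig (14,4); cuts so far [(12, 5), (14, 4), (15, 4)]; region rows[12,16) x cols[4,6) = 4x2
Unfold 1 (reflect across v@6): 6 holes -> [(12, 5), (12, 6), (14, 4), (14, 7), (15, 4), (15, 7)]
Unfold 2 (reflect across h@12): 12 holes -> [(8, 4), (8, 7), (9, 4), (9, 7), (11, 5), (11, 6), (12, 5), (12, 6), (14, 4), (14, 7), (15, 4), (15, 7)]
Unfold 3 (reflect across h@8): 24 holes -> [(0, 4), (0, 7), (1, 4), (1, 7), (3, 5), (3, 6), (4, 5), (4, 6), (6, 4), (6, 7), (7, 4), (7, 7), (8, 4), (8, 7), (9, 4), (9, 7), (11, 5), (11, 6), (12, 5), (12, 6), (14, 4), (14, 7), (15, 4), (15, 7)]
Unfold 4 (reflect across h@16): 48 holes -> [(0, 4), (0, 7), (1, 4), (1, 7), (3, 5), (3, 6), (4, 5), (4, 6), (6, 4), (6, 7), (7, 4), (7, 7), (8, 4), (8, 7), (9, 4), (9, 7), (11, 5), (11, 6), (12, 5), (12, 6), (14, 4), (14, 7), (15, 4), (15, 7), (16, 4), (16, 7), (17, 4), (17, 7), (19, 5), (19, 6), (20, 5), (20, 6), (22, 4), (22, 7), (23, 4), (23, 7), (24, 4), (24, 7), (25, 4), (25, 7), (27, 5), (27, 6), (28, 5), (28, 6), (30, 4), (30, 7), (31, 4), (31, 7)]
Unfold 5 (reflect across v@4): 96 holes -> [(0, 0), (0, 3), (0, 4), (0, 7), (1, 0), (1, 3), (1, 4), (1, 7), (3, 1), (3, 2), (3, 5), (3, 6), (4, 1), (4, 2), (4, 5), (4, 6), (6, 0), (6, 3), (6, 4), (6, 7), (7, 0), (7, 3), (7, 4), (7, 7), (8, 0), (8, 3), (8, 4), (8, 7), (9, 0), (9, 3), (9, 4), (9, 7), (11, 1), (11, 2), (11, 5), (11, 6), (12, 1), (12, 2), (12, 5), (12, 6), (14, 0), (14, 3), (14, 4), (14, 7), (15, 0), (15, 3), (15, 4), (15, 7), (16, 0), (16, 3), (16, 4), (16, 7), (17, 0), (17, 3), (17, 4), (17, 7), (19, 1), (19, 2), (19, 5), (19, 6), (20, 1), (20, 2), (20, 5), (20, 6), (22, 0), (22, 3), (22, 4), (22, 7), (23, 0), (23, 3), (23, 4), (23, 7), (24, 0), (24, 3), (24, 4), (24, 7), (25, 0), (25, 3), (25, 4), (25, 7), (27, 1), (27, 2), (27, 5), (27, 6), (28, 1), (28, 2), (28, 5), (28, 6), (30, 0), (30, 3), (30, 4), (30, 7), (31, 0), (31, 3), (31, 4), (31, 7)]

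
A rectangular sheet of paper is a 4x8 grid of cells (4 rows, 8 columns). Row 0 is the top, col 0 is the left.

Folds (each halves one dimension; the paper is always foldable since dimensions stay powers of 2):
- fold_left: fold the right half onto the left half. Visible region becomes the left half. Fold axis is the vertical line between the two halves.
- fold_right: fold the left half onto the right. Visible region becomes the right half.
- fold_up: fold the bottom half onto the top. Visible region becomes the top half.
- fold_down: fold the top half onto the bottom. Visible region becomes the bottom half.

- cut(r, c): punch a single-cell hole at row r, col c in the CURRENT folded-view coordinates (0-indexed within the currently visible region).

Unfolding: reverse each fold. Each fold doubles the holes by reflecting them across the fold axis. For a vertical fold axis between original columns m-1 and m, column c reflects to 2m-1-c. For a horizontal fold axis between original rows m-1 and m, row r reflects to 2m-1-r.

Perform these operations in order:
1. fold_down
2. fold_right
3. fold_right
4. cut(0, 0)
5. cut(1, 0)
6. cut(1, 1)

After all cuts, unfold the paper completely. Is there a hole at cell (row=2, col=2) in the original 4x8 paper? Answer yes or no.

Op 1 fold_down: fold axis h@2; visible region now rows[2,4) x cols[0,8) = 2x8
Op 2 fold_right: fold axis v@4; visible region now rows[2,4) x cols[4,8) = 2x4
Op 3 fold_right: fold axis v@6; visible region now rows[2,4) x cols[6,8) = 2x2
Op 4 cut(0, 0): punch at orig (2,6); cuts so far [(2, 6)]; region rows[2,4) x cols[6,8) = 2x2
Op 5 cut(1, 0): punch at orig (3,6); cuts so far [(2, 6), (3, 6)]; region rows[2,4) x cols[6,8) = 2x2
Op 6 cut(1, 1): punch at orig (3,7); cuts so far [(2, 6), (3, 6), (3, 7)]; region rows[2,4) x cols[6,8) = 2x2
Unfold 1 (reflect across v@6): 6 holes -> [(2, 5), (2, 6), (3, 4), (3, 5), (3, 6), (3, 7)]
Unfold 2 (reflect across v@4): 12 holes -> [(2, 1), (2, 2), (2, 5), (2, 6), (3, 0), (3, 1), (3, 2), (3, 3), (3, 4), (3, 5), (3, 6), (3, 7)]
Unfold 3 (reflect across h@2): 24 holes -> [(0, 0), (0, 1), (0, 2), (0, 3), (0, 4), (0, 5), (0, 6), (0, 7), (1, 1), (1, 2), (1, 5), (1, 6), (2, 1), (2, 2), (2, 5), (2, 6), (3, 0), (3, 1), (3, 2), (3, 3), (3, 4), (3, 5), (3, 6), (3, 7)]
Holes: [(0, 0), (0, 1), (0, 2), (0, 3), (0, 4), (0, 5), (0, 6), (0, 7), (1, 1), (1, 2), (1, 5), (1, 6), (2, 1), (2, 2), (2, 5), (2, 6), (3, 0), (3, 1), (3, 2), (3, 3), (3, 4), (3, 5), (3, 6), (3, 7)]

Answer: yes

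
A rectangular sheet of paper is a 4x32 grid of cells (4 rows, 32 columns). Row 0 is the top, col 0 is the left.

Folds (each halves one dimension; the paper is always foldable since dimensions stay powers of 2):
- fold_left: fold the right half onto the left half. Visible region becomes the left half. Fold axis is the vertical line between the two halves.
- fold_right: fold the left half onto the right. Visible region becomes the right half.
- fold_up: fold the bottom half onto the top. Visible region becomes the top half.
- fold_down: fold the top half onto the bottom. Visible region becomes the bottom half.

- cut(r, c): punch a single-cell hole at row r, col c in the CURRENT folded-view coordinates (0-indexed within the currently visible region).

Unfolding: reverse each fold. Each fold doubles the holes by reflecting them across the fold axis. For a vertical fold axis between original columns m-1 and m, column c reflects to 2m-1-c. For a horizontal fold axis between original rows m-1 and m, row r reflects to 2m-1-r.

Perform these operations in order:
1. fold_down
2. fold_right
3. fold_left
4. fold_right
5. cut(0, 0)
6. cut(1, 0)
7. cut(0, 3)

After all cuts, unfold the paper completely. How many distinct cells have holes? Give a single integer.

Op 1 fold_down: fold axis h@2; visible region now rows[2,4) x cols[0,32) = 2x32
Op 2 fold_right: fold axis v@16; visible region now rows[2,4) x cols[16,32) = 2x16
Op 3 fold_left: fold axis v@24; visible region now rows[2,4) x cols[16,24) = 2x8
Op 4 fold_right: fold axis v@20; visible region now rows[2,4) x cols[20,24) = 2x4
Op 5 cut(0, 0): punch at orig (2,20); cuts so far [(2, 20)]; region rows[2,4) x cols[20,24) = 2x4
Op 6 cut(1, 0): punch at orig (3,20); cuts so far [(2, 20), (3, 20)]; region rows[2,4) x cols[20,24) = 2x4
Op 7 cut(0, 3): punch at orig (2,23); cuts so far [(2, 20), (2, 23), (3, 20)]; region rows[2,4) x cols[20,24) = 2x4
Unfold 1 (reflect across v@20): 6 holes -> [(2, 16), (2, 19), (2, 20), (2, 23), (3, 19), (3, 20)]
Unfold 2 (reflect across v@24): 12 holes -> [(2, 16), (2, 19), (2, 20), (2, 23), (2, 24), (2, 27), (2, 28), (2, 31), (3, 19), (3, 20), (3, 27), (3, 28)]
Unfold 3 (reflect across v@16): 24 holes -> [(2, 0), (2, 3), (2, 4), (2, 7), (2, 8), (2, 11), (2, 12), (2, 15), (2, 16), (2, 19), (2, 20), (2, 23), (2, 24), (2, 27), (2, 28), (2, 31), (3, 3), (3, 4), (3, 11), (3, 12), (3, 19), (3, 20), (3, 27), (3, 28)]
Unfold 4 (reflect across h@2): 48 holes -> [(0, 3), (0, 4), (0, 11), (0, 12), (0, 19), (0, 20), (0, 27), (0, 28), (1, 0), (1, 3), (1, 4), (1, 7), (1, 8), (1, 11), (1, 12), (1, 15), (1, 16), (1, 19), (1, 20), (1, 23), (1, 24), (1, 27), (1, 28), (1, 31), (2, 0), (2, 3), (2, 4), (2, 7), (2, 8), (2, 11), (2, 12), (2, 15), (2, 16), (2, 19), (2, 20), (2, 23), (2, 24), (2, 27), (2, 28), (2, 31), (3, 3), (3, 4), (3, 11), (3, 12), (3, 19), (3, 20), (3, 27), (3, 28)]

Answer: 48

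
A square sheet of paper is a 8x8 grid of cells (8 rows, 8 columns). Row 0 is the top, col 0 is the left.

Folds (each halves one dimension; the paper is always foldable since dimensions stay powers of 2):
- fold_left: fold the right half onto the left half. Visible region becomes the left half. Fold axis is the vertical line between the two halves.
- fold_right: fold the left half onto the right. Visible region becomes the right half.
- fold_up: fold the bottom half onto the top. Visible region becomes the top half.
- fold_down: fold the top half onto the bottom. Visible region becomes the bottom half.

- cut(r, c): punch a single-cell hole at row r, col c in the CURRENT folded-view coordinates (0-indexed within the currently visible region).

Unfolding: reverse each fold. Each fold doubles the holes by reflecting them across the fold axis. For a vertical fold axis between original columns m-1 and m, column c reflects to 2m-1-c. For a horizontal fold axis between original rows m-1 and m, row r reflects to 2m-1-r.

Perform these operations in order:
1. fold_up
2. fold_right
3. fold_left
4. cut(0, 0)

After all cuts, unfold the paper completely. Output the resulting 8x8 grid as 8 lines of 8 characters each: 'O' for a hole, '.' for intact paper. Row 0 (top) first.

Op 1 fold_up: fold axis h@4; visible region now rows[0,4) x cols[0,8) = 4x8
Op 2 fold_right: fold axis v@4; visible region now rows[0,4) x cols[4,8) = 4x4
Op 3 fold_left: fold axis v@6; visible region now rows[0,4) x cols[4,6) = 4x2
Op 4 cut(0, 0): punch at orig (0,4); cuts so far [(0, 4)]; region rows[0,4) x cols[4,6) = 4x2
Unfold 1 (reflect across v@6): 2 holes -> [(0, 4), (0, 7)]
Unfold 2 (reflect across v@4): 4 holes -> [(0, 0), (0, 3), (0, 4), (0, 7)]
Unfold 3 (reflect across h@4): 8 holes -> [(0, 0), (0, 3), (0, 4), (0, 7), (7, 0), (7, 3), (7, 4), (7, 7)]

Answer: O..OO..O
........
........
........
........
........
........
O..OO..O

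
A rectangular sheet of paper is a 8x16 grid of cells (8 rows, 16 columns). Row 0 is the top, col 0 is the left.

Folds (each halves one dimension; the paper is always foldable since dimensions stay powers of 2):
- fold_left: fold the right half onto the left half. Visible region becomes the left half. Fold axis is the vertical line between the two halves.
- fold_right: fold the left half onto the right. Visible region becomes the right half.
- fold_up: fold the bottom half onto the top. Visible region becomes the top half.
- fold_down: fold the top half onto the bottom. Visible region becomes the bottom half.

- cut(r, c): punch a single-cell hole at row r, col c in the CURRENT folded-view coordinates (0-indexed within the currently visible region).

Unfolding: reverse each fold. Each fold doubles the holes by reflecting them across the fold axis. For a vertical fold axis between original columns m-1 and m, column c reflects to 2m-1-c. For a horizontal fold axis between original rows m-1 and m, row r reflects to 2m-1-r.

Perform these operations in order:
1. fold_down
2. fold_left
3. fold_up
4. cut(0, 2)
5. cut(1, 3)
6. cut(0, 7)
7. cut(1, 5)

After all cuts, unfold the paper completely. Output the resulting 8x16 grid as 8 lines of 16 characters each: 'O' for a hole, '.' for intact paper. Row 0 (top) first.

Answer: ..O....OO....O..
...O.O....O.O...
...O.O....O.O...
..O....OO....O..
..O....OO....O..
...O.O....O.O...
...O.O....O.O...
..O....OO....O..

Derivation:
Op 1 fold_down: fold axis h@4; visible region now rows[4,8) x cols[0,16) = 4x16
Op 2 fold_left: fold axis v@8; visible region now rows[4,8) x cols[0,8) = 4x8
Op 3 fold_up: fold axis h@6; visible region now rows[4,6) x cols[0,8) = 2x8
Op 4 cut(0, 2): punch at orig (4,2); cuts so far [(4, 2)]; region rows[4,6) x cols[0,8) = 2x8
Op 5 cut(1, 3): punch at orig (5,3); cuts so far [(4, 2), (5, 3)]; region rows[4,6) x cols[0,8) = 2x8
Op 6 cut(0, 7): punch at orig (4,7); cuts so far [(4, 2), (4, 7), (5, 3)]; region rows[4,6) x cols[0,8) = 2x8
Op 7 cut(1, 5): punch at orig (5,5); cuts so far [(4, 2), (4, 7), (5, 3), (5, 5)]; region rows[4,6) x cols[0,8) = 2x8
Unfold 1 (reflect across h@6): 8 holes -> [(4, 2), (4, 7), (5, 3), (5, 5), (6, 3), (6, 5), (7, 2), (7, 7)]
Unfold 2 (reflect across v@8): 16 holes -> [(4, 2), (4, 7), (4, 8), (4, 13), (5, 3), (5, 5), (5, 10), (5, 12), (6, 3), (6, 5), (6, 10), (6, 12), (7, 2), (7, 7), (7, 8), (7, 13)]
Unfold 3 (reflect across h@4): 32 holes -> [(0, 2), (0, 7), (0, 8), (0, 13), (1, 3), (1, 5), (1, 10), (1, 12), (2, 3), (2, 5), (2, 10), (2, 12), (3, 2), (3, 7), (3, 8), (3, 13), (4, 2), (4, 7), (4, 8), (4, 13), (5, 3), (5, 5), (5, 10), (5, 12), (6, 3), (6, 5), (6, 10), (6, 12), (7, 2), (7, 7), (7, 8), (7, 13)]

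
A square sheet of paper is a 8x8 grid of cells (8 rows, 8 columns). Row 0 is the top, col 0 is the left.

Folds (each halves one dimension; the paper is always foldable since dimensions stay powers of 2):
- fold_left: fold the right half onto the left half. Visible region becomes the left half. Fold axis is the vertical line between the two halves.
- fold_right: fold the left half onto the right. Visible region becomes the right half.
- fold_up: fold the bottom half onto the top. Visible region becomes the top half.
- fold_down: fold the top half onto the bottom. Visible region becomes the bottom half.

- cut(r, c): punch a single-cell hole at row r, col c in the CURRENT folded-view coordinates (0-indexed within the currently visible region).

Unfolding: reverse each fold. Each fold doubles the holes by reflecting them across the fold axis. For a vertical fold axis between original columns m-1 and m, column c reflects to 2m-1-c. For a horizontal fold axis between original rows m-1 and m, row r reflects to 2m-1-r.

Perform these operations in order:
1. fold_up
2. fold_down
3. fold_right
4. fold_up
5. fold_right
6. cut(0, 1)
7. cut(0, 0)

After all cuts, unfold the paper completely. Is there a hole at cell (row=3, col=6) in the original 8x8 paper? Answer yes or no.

Op 1 fold_up: fold axis h@4; visible region now rows[0,4) x cols[0,8) = 4x8
Op 2 fold_down: fold axis h@2; visible region now rows[2,4) x cols[0,8) = 2x8
Op 3 fold_right: fold axis v@4; visible region now rows[2,4) x cols[4,8) = 2x4
Op 4 fold_up: fold axis h@3; visible region now rows[2,3) x cols[4,8) = 1x4
Op 5 fold_right: fold axis v@6; visible region now rows[2,3) x cols[6,8) = 1x2
Op 6 cut(0, 1): punch at orig (2,7); cuts so far [(2, 7)]; region rows[2,3) x cols[6,8) = 1x2
Op 7 cut(0, 0): punch at orig (2,6); cuts so far [(2, 6), (2, 7)]; region rows[2,3) x cols[6,8) = 1x2
Unfold 1 (reflect across v@6): 4 holes -> [(2, 4), (2, 5), (2, 6), (2, 7)]
Unfold 2 (reflect across h@3): 8 holes -> [(2, 4), (2, 5), (2, 6), (2, 7), (3, 4), (3, 5), (3, 6), (3, 7)]
Unfold 3 (reflect across v@4): 16 holes -> [(2, 0), (2, 1), (2, 2), (2, 3), (2, 4), (2, 5), (2, 6), (2, 7), (3, 0), (3, 1), (3, 2), (3, 3), (3, 4), (3, 5), (3, 6), (3, 7)]
Unfold 4 (reflect across h@2): 32 holes -> [(0, 0), (0, 1), (0, 2), (0, 3), (0, 4), (0, 5), (0, 6), (0, 7), (1, 0), (1, 1), (1, 2), (1, 3), (1, 4), (1, 5), (1, 6), (1, 7), (2, 0), (2, 1), (2, 2), (2, 3), (2, 4), (2, 5), (2, 6), (2, 7), (3, 0), (3, 1), (3, 2), (3, 3), (3, 4), (3, 5), (3, 6), (3, 7)]
Unfold 5 (reflect across h@4): 64 holes -> [(0, 0), (0, 1), (0, 2), (0, 3), (0, 4), (0, 5), (0, 6), (0, 7), (1, 0), (1, 1), (1, 2), (1, 3), (1, 4), (1, 5), (1, 6), (1, 7), (2, 0), (2, 1), (2, 2), (2, 3), (2, 4), (2, 5), (2, 6), (2, 7), (3, 0), (3, 1), (3, 2), (3, 3), (3, 4), (3, 5), (3, 6), (3, 7), (4, 0), (4, 1), (4, 2), (4, 3), (4, 4), (4, 5), (4, 6), (4, 7), (5, 0), (5, 1), (5, 2), (5, 3), (5, 4), (5, 5), (5, 6), (5, 7), (6, 0), (6, 1), (6, 2), (6, 3), (6, 4), (6, 5), (6, 6), (6, 7), (7, 0), (7, 1), (7, 2), (7, 3), (7, 4), (7, 5), (7, 6), (7, 7)]
Holes: [(0, 0), (0, 1), (0, 2), (0, 3), (0, 4), (0, 5), (0, 6), (0, 7), (1, 0), (1, 1), (1, 2), (1, 3), (1, 4), (1, 5), (1, 6), (1, 7), (2, 0), (2, 1), (2, 2), (2, 3), (2, 4), (2, 5), (2, 6), (2, 7), (3, 0), (3, 1), (3, 2), (3, 3), (3, 4), (3, 5), (3, 6), (3, 7), (4, 0), (4, 1), (4, 2), (4, 3), (4, 4), (4, 5), (4, 6), (4, 7), (5, 0), (5, 1), (5, 2), (5, 3), (5, 4), (5, 5), (5, 6), (5, 7), (6, 0), (6, 1), (6, 2), (6, 3), (6, 4), (6, 5), (6, 6), (6, 7), (7, 0), (7, 1), (7, 2), (7, 3), (7, 4), (7, 5), (7, 6), (7, 7)]

Answer: yes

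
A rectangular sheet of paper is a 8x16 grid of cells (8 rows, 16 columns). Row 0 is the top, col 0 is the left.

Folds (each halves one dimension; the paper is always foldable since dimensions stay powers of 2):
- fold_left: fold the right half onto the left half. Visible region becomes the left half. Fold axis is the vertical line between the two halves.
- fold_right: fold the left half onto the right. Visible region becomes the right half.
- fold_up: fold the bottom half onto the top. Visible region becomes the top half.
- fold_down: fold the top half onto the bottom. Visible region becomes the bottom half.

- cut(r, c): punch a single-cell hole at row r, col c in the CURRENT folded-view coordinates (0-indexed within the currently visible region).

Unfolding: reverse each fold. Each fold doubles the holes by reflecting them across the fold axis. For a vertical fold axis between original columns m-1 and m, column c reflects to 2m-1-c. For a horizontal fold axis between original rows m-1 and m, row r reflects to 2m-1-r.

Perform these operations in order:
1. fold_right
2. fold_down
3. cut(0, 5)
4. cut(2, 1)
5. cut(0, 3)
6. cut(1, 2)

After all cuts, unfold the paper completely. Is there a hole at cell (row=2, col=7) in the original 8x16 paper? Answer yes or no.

Op 1 fold_right: fold axis v@8; visible region now rows[0,8) x cols[8,16) = 8x8
Op 2 fold_down: fold axis h@4; visible region now rows[4,8) x cols[8,16) = 4x8
Op 3 cut(0, 5): punch at orig (4,13); cuts so far [(4, 13)]; region rows[4,8) x cols[8,16) = 4x8
Op 4 cut(2, 1): punch at orig (6,9); cuts so far [(4, 13), (6, 9)]; region rows[4,8) x cols[8,16) = 4x8
Op 5 cut(0, 3): punch at orig (4,11); cuts so far [(4, 11), (4, 13), (6, 9)]; region rows[4,8) x cols[8,16) = 4x8
Op 6 cut(1, 2): punch at orig (5,10); cuts so far [(4, 11), (4, 13), (5, 10), (6, 9)]; region rows[4,8) x cols[8,16) = 4x8
Unfold 1 (reflect across h@4): 8 holes -> [(1, 9), (2, 10), (3, 11), (3, 13), (4, 11), (4, 13), (5, 10), (6, 9)]
Unfold 2 (reflect across v@8): 16 holes -> [(1, 6), (1, 9), (2, 5), (2, 10), (3, 2), (3, 4), (3, 11), (3, 13), (4, 2), (4, 4), (4, 11), (4, 13), (5, 5), (5, 10), (6, 6), (6, 9)]
Holes: [(1, 6), (1, 9), (2, 5), (2, 10), (3, 2), (3, 4), (3, 11), (3, 13), (4, 2), (4, 4), (4, 11), (4, 13), (5, 5), (5, 10), (6, 6), (6, 9)]

Answer: no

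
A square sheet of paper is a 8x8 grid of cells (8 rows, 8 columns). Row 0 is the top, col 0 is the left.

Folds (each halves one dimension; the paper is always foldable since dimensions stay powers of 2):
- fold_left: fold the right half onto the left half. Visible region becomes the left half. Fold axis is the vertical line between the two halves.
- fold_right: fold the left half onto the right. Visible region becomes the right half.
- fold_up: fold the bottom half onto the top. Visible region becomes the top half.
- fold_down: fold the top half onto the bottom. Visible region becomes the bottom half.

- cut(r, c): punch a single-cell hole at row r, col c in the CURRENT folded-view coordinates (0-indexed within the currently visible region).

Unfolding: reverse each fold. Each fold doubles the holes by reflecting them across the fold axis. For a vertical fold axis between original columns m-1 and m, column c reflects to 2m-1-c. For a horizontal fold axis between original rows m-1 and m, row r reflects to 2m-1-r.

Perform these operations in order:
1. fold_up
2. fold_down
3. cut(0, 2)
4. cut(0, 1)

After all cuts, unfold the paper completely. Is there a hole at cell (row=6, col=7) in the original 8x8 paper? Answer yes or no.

Op 1 fold_up: fold axis h@4; visible region now rows[0,4) x cols[0,8) = 4x8
Op 2 fold_down: fold axis h@2; visible region now rows[2,4) x cols[0,8) = 2x8
Op 3 cut(0, 2): punch at orig (2,2); cuts so far [(2, 2)]; region rows[2,4) x cols[0,8) = 2x8
Op 4 cut(0, 1): punch at orig (2,1); cuts so far [(2, 1), (2, 2)]; region rows[2,4) x cols[0,8) = 2x8
Unfold 1 (reflect across h@2): 4 holes -> [(1, 1), (1, 2), (2, 1), (2, 2)]
Unfold 2 (reflect across h@4): 8 holes -> [(1, 1), (1, 2), (2, 1), (2, 2), (5, 1), (5, 2), (6, 1), (6, 2)]
Holes: [(1, 1), (1, 2), (2, 1), (2, 2), (5, 1), (5, 2), (6, 1), (6, 2)]

Answer: no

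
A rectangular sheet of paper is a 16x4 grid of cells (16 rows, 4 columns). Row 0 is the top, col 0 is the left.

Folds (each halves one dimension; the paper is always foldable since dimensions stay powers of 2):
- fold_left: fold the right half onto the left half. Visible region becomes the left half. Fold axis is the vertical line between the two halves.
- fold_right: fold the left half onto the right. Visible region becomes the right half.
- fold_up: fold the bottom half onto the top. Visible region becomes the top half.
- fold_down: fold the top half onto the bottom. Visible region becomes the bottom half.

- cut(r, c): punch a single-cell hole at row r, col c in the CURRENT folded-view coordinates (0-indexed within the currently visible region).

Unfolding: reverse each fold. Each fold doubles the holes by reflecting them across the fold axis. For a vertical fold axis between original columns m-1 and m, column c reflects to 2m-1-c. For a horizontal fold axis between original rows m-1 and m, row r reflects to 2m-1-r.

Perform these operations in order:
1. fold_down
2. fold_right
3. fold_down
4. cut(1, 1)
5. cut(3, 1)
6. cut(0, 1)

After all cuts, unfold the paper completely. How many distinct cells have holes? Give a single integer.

Op 1 fold_down: fold axis h@8; visible region now rows[8,16) x cols[0,4) = 8x4
Op 2 fold_right: fold axis v@2; visible region now rows[8,16) x cols[2,4) = 8x2
Op 3 fold_down: fold axis h@12; visible region now rows[12,16) x cols[2,4) = 4x2
Op 4 cut(1, 1): punch at orig (13,3); cuts so far [(13, 3)]; region rows[12,16) x cols[2,4) = 4x2
Op 5 cut(3, 1): punch at orig (15,3); cuts so far [(13, 3), (15, 3)]; region rows[12,16) x cols[2,4) = 4x2
Op 6 cut(0, 1): punch at orig (12,3); cuts so far [(12, 3), (13, 3), (15, 3)]; region rows[12,16) x cols[2,4) = 4x2
Unfold 1 (reflect across h@12): 6 holes -> [(8, 3), (10, 3), (11, 3), (12, 3), (13, 3), (15, 3)]
Unfold 2 (reflect across v@2): 12 holes -> [(8, 0), (8, 3), (10, 0), (10, 3), (11, 0), (11, 3), (12, 0), (12, 3), (13, 0), (13, 3), (15, 0), (15, 3)]
Unfold 3 (reflect across h@8): 24 holes -> [(0, 0), (0, 3), (2, 0), (2, 3), (3, 0), (3, 3), (4, 0), (4, 3), (5, 0), (5, 3), (7, 0), (7, 3), (8, 0), (8, 3), (10, 0), (10, 3), (11, 0), (11, 3), (12, 0), (12, 3), (13, 0), (13, 3), (15, 0), (15, 3)]

Answer: 24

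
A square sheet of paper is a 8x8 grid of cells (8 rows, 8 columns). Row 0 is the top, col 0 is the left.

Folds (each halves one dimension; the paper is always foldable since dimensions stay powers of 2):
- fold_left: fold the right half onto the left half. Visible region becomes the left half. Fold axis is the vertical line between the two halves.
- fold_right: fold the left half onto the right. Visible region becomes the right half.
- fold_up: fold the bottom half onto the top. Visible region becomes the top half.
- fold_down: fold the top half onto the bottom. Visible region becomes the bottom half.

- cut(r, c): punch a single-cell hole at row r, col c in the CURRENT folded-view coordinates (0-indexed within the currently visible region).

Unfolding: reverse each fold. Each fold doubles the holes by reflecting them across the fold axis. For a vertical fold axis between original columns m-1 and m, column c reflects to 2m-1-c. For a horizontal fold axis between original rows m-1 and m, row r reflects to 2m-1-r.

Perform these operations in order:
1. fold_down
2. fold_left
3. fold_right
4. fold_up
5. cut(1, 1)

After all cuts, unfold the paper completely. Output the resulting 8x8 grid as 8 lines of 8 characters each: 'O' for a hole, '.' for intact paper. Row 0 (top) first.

Answer: ........
O..OO..O
O..OO..O
........
........
O..OO..O
O..OO..O
........

Derivation:
Op 1 fold_down: fold axis h@4; visible region now rows[4,8) x cols[0,8) = 4x8
Op 2 fold_left: fold axis v@4; visible region now rows[4,8) x cols[0,4) = 4x4
Op 3 fold_right: fold axis v@2; visible region now rows[4,8) x cols[2,4) = 4x2
Op 4 fold_up: fold axis h@6; visible region now rows[4,6) x cols[2,4) = 2x2
Op 5 cut(1, 1): punch at orig (5,3); cuts so far [(5, 3)]; region rows[4,6) x cols[2,4) = 2x2
Unfold 1 (reflect across h@6): 2 holes -> [(5, 3), (6, 3)]
Unfold 2 (reflect across v@2): 4 holes -> [(5, 0), (5, 3), (6, 0), (6, 3)]
Unfold 3 (reflect across v@4): 8 holes -> [(5, 0), (5, 3), (5, 4), (5, 7), (6, 0), (6, 3), (6, 4), (6, 7)]
Unfold 4 (reflect across h@4): 16 holes -> [(1, 0), (1, 3), (1, 4), (1, 7), (2, 0), (2, 3), (2, 4), (2, 7), (5, 0), (5, 3), (5, 4), (5, 7), (6, 0), (6, 3), (6, 4), (6, 7)]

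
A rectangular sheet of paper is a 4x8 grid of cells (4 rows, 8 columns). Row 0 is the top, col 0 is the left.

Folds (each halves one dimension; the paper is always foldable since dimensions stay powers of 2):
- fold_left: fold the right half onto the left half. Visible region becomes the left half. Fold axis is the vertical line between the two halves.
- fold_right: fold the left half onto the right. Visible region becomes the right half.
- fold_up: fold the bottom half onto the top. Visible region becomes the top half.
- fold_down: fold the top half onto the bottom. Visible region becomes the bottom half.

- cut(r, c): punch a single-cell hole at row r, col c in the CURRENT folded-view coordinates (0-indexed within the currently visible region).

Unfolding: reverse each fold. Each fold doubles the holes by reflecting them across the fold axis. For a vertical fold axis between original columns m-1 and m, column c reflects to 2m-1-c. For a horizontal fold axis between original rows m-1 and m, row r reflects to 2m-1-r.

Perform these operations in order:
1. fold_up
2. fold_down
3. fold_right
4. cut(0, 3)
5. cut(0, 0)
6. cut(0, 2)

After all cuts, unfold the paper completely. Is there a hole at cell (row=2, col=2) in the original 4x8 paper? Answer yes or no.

Answer: no

Derivation:
Op 1 fold_up: fold axis h@2; visible region now rows[0,2) x cols[0,8) = 2x8
Op 2 fold_down: fold axis h@1; visible region now rows[1,2) x cols[0,8) = 1x8
Op 3 fold_right: fold axis v@4; visible region now rows[1,2) x cols[4,8) = 1x4
Op 4 cut(0, 3): punch at orig (1,7); cuts so far [(1, 7)]; region rows[1,2) x cols[4,8) = 1x4
Op 5 cut(0, 0): punch at orig (1,4); cuts so far [(1, 4), (1, 7)]; region rows[1,2) x cols[4,8) = 1x4
Op 6 cut(0, 2): punch at orig (1,6); cuts so far [(1, 4), (1, 6), (1, 7)]; region rows[1,2) x cols[4,8) = 1x4
Unfold 1 (reflect across v@4): 6 holes -> [(1, 0), (1, 1), (1, 3), (1, 4), (1, 6), (1, 7)]
Unfold 2 (reflect across h@1): 12 holes -> [(0, 0), (0, 1), (0, 3), (0, 4), (0, 6), (0, 7), (1, 0), (1, 1), (1, 3), (1, 4), (1, 6), (1, 7)]
Unfold 3 (reflect across h@2): 24 holes -> [(0, 0), (0, 1), (0, 3), (0, 4), (0, 6), (0, 7), (1, 0), (1, 1), (1, 3), (1, 4), (1, 6), (1, 7), (2, 0), (2, 1), (2, 3), (2, 4), (2, 6), (2, 7), (3, 0), (3, 1), (3, 3), (3, 4), (3, 6), (3, 7)]
Holes: [(0, 0), (0, 1), (0, 3), (0, 4), (0, 6), (0, 7), (1, 0), (1, 1), (1, 3), (1, 4), (1, 6), (1, 7), (2, 0), (2, 1), (2, 3), (2, 4), (2, 6), (2, 7), (3, 0), (3, 1), (3, 3), (3, 4), (3, 6), (3, 7)]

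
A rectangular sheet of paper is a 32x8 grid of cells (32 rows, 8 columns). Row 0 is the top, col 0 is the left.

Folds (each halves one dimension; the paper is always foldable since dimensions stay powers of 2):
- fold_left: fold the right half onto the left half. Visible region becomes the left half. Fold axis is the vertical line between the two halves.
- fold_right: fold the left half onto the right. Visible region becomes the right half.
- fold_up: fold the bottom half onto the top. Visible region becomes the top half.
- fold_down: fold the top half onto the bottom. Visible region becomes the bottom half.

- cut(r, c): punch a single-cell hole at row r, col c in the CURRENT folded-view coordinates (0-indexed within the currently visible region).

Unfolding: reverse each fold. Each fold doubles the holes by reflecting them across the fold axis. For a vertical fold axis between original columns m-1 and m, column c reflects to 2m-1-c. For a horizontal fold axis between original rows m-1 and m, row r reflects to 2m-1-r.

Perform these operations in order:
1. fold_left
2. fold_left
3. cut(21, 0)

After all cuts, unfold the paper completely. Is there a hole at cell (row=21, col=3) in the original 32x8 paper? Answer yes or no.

Op 1 fold_left: fold axis v@4; visible region now rows[0,32) x cols[0,4) = 32x4
Op 2 fold_left: fold axis v@2; visible region now rows[0,32) x cols[0,2) = 32x2
Op 3 cut(21, 0): punch at orig (21,0); cuts so far [(21, 0)]; region rows[0,32) x cols[0,2) = 32x2
Unfold 1 (reflect across v@2): 2 holes -> [(21, 0), (21, 3)]
Unfold 2 (reflect across v@4): 4 holes -> [(21, 0), (21, 3), (21, 4), (21, 7)]
Holes: [(21, 0), (21, 3), (21, 4), (21, 7)]

Answer: yes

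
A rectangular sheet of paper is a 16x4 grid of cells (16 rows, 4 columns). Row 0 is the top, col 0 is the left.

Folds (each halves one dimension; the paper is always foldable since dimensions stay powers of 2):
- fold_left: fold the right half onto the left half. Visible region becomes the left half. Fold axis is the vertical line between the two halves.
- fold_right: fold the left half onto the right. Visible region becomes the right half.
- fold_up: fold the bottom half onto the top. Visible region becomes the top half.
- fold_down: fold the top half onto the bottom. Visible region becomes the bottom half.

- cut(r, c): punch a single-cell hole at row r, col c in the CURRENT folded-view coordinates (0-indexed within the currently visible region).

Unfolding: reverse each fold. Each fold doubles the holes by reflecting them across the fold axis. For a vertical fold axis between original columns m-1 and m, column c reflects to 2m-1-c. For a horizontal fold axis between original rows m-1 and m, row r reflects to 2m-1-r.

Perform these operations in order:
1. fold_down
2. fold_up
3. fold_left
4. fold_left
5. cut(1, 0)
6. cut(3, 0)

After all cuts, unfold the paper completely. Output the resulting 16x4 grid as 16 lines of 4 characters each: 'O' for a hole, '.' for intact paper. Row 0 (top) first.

Answer: ....
OOOO
....
OOOO
OOOO
....
OOOO
....
....
OOOO
....
OOOO
OOOO
....
OOOO
....

Derivation:
Op 1 fold_down: fold axis h@8; visible region now rows[8,16) x cols[0,4) = 8x4
Op 2 fold_up: fold axis h@12; visible region now rows[8,12) x cols[0,4) = 4x4
Op 3 fold_left: fold axis v@2; visible region now rows[8,12) x cols[0,2) = 4x2
Op 4 fold_left: fold axis v@1; visible region now rows[8,12) x cols[0,1) = 4x1
Op 5 cut(1, 0): punch at orig (9,0); cuts so far [(9, 0)]; region rows[8,12) x cols[0,1) = 4x1
Op 6 cut(3, 0): punch at orig (11,0); cuts so far [(9, 0), (11, 0)]; region rows[8,12) x cols[0,1) = 4x1
Unfold 1 (reflect across v@1): 4 holes -> [(9, 0), (9, 1), (11, 0), (11, 1)]
Unfold 2 (reflect across v@2): 8 holes -> [(9, 0), (9, 1), (9, 2), (9, 3), (11, 0), (11, 1), (11, 2), (11, 3)]
Unfold 3 (reflect across h@12): 16 holes -> [(9, 0), (9, 1), (9, 2), (9, 3), (11, 0), (11, 1), (11, 2), (11, 3), (12, 0), (12, 1), (12, 2), (12, 3), (14, 0), (14, 1), (14, 2), (14, 3)]
Unfold 4 (reflect across h@8): 32 holes -> [(1, 0), (1, 1), (1, 2), (1, 3), (3, 0), (3, 1), (3, 2), (3, 3), (4, 0), (4, 1), (4, 2), (4, 3), (6, 0), (6, 1), (6, 2), (6, 3), (9, 0), (9, 1), (9, 2), (9, 3), (11, 0), (11, 1), (11, 2), (11, 3), (12, 0), (12, 1), (12, 2), (12, 3), (14, 0), (14, 1), (14, 2), (14, 3)]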